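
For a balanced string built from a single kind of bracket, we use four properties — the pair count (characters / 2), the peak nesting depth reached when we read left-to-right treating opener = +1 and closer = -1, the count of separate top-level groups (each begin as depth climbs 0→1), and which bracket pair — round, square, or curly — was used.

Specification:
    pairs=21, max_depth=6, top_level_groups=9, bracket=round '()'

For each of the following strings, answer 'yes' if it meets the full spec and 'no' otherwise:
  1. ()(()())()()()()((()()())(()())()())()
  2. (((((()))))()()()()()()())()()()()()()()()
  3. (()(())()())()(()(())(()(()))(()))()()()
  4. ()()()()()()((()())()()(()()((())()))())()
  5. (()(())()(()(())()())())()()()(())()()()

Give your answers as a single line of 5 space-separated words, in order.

String 1 '()(()())()()()()((()()())(()())()())()': depth seq [1 0 1 2 1 2 1 0 1 0 1 0 1 0 1 0 1 2 3 2 3 2 3 2 1 2 3 2 3 2 1 2 1 2 1 0 1 0]
  -> pairs=19 depth=3 groups=8 -> no
String 2 '(((((()))))()()()()()()())()()()()()()()()': depth seq [1 2 3 4 5 6 5 4 3 2 1 2 1 2 1 2 1 2 1 2 1 2 1 2 1 0 1 0 1 0 1 0 1 0 1 0 1 0 1 0 1 0]
  -> pairs=21 depth=6 groups=9 -> yes
String 3 '(()(())()())()(()(())(()(()))(()))()()()': depth seq [1 2 1 2 3 2 1 2 1 2 1 0 1 0 1 2 1 2 3 2 1 2 3 2 3 4 3 2 1 2 3 2 1 0 1 0 1 0 1 0]
  -> pairs=20 depth=4 groups=6 -> no
String 4 '()()()()()()((()())()()(()()((())()))())()': depth seq [1 0 1 0 1 0 1 0 1 0 1 0 1 2 3 2 3 2 1 2 1 2 1 2 3 2 3 2 3 4 5 4 3 4 3 2 1 2 1 0 1 0]
  -> pairs=21 depth=5 groups=8 -> no
String 5 '(()(())()(()(())()())())()()()(())()()()': depth seq [1 2 1 2 3 2 1 2 1 2 3 2 3 4 3 2 3 2 3 2 1 2 1 0 1 0 1 0 1 0 1 2 1 0 1 0 1 0 1 0]
  -> pairs=20 depth=4 groups=8 -> no

Answer: no yes no no no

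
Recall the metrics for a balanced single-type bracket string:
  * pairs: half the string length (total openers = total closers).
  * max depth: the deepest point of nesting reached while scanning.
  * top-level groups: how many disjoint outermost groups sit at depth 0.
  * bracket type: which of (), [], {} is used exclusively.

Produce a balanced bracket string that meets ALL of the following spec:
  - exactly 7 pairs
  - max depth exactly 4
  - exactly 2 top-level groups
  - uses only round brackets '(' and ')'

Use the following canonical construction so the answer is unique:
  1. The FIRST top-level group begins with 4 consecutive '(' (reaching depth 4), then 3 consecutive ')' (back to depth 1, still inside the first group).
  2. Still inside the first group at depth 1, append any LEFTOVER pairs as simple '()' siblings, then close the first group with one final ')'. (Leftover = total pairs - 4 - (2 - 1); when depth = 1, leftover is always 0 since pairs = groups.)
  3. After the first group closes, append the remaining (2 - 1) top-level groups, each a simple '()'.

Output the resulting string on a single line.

Spec: pairs=7 depth=4 groups=2
Leftover pairs = 7 - 4 - (2-1) = 2
First group: deep chain of depth 4 + 2 sibling pairs
Remaining 1 groups: simple '()' each

Answer: (((()))()())()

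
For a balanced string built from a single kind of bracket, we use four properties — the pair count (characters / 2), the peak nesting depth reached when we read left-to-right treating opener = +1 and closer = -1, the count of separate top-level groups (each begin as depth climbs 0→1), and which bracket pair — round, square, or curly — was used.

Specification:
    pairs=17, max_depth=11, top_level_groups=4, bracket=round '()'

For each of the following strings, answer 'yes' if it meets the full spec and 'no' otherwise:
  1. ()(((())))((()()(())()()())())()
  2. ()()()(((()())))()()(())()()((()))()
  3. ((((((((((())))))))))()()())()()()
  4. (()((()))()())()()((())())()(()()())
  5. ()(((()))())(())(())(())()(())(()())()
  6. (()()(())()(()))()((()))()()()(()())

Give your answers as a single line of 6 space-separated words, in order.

String 1 '()(((())))((()()(())()()())())()': depth seq [1 0 1 2 3 4 3 2 1 0 1 2 3 2 3 2 3 4 3 2 3 2 3 2 3 2 1 2 1 0 1 0]
  -> pairs=16 depth=4 groups=4 -> no
String 2 '()()()(((()())))()()(())()()((()))()': depth seq [1 0 1 0 1 0 1 2 3 4 3 4 3 2 1 0 1 0 1 0 1 2 1 0 1 0 1 0 1 2 3 2 1 0 1 0]
  -> pairs=18 depth=4 groups=11 -> no
String 3 '((((((((((())))))))))()()())()()()': depth seq [1 2 3 4 5 6 7 8 9 10 11 10 9 8 7 6 5 4 3 2 1 2 1 2 1 2 1 0 1 0 1 0 1 0]
  -> pairs=17 depth=11 groups=4 -> yes
String 4 '(()((()))()())()()((())())()(()()())': depth seq [1 2 1 2 3 4 3 2 1 2 1 2 1 0 1 0 1 0 1 2 3 2 1 2 1 0 1 0 1 2 1 2 1 2 1 0]
  -> pairs=18 depth=4 groups=6 -> no
String 5 '()(((()))())(())(())(())()(())(()())()': depth seq [1 0 1 2 3 4 3 2 1 2 1 0 1 2 1 0 1 2 1 0 1 2 1 0 1 0 1 2 1 0 1 2 1 2 1 0 1 0]
  -> pairs=19 depth=4 groups=9 -> no
String 6 '(()()(())()(()))()((()))()()()(()())': depth seq [1 2 1 2 1 2 3 2 1 2 1 2 3 2 1 0 1 0 1 2 3 2 1 0 1 0 1 0 1 0 1 2 1 2 1 0]
  -> pairs=18 depth=3 groups=7 -> no

Answer: no no yes no no no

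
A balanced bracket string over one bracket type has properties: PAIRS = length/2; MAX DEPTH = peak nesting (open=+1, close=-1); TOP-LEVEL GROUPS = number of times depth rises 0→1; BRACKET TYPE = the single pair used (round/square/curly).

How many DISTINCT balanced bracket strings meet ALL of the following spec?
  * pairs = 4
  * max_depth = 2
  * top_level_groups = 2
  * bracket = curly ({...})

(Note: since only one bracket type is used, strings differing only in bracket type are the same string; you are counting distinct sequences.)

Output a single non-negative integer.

Spec: pairs=4 depth=2 groups=2
Count(depth <= 2) = 3
Count(depth <= 1) = 0
Count(depth == 2) = 3 - 0 = 3

Answer: 3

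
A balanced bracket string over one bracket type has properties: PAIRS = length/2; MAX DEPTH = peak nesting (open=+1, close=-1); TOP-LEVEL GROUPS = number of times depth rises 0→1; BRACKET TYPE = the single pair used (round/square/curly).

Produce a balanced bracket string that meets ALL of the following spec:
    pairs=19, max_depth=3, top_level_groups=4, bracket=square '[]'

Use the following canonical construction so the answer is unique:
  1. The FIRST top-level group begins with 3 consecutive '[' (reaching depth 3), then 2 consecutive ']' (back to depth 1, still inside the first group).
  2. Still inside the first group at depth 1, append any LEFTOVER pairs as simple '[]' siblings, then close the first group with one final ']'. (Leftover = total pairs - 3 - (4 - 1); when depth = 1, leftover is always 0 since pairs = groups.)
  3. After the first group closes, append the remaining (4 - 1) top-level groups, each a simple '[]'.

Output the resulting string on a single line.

Answer: [[[]][][][][][][][][][][][][][]][][][]

Derivation:
Spec: pairs=19 depth=3 groups=4
Leftover pairs = 19 - 3 - (4-1) = 13
First group: deep chain of depth 3 + 13 sibling pairs
Remaining 3 groups: simple '[]' each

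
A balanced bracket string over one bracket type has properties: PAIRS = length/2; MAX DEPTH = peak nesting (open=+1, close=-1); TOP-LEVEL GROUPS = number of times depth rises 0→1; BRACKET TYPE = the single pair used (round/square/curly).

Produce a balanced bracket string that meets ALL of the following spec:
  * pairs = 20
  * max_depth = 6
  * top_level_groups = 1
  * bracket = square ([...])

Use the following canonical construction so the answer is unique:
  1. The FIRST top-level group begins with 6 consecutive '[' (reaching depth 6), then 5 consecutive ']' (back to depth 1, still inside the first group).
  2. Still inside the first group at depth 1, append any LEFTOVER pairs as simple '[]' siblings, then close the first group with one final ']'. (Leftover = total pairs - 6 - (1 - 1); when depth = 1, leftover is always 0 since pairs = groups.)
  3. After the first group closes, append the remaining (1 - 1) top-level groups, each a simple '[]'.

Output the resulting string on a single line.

Spec: pairs=20 depth=6 groups=1
Leftover pairs = 20 - 6 - (1-1) = 14
First group: deep chain of depth 6 + 14 sibling pairs
Remaining 0 groups: simple '[]' each

Answer: [[[[[[]]]]][][][][][][][][][][][][][][]]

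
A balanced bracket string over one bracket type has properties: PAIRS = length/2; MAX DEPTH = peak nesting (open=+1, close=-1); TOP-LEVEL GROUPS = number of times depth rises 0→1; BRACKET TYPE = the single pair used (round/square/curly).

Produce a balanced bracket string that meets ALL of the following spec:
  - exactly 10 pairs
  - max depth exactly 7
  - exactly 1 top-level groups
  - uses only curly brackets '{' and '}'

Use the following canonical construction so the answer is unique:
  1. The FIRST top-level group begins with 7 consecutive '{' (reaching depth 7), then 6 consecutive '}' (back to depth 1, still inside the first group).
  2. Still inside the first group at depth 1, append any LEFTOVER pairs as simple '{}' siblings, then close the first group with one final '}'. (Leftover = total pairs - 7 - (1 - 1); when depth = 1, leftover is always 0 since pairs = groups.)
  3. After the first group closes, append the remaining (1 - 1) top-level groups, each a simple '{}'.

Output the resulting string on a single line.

Answer: {{{{{{{}}}}}}{}{}{}}

Derivation:
Spec: pairs=10 depth=7 groups=1
Leftover pairs = 10 - 7 - (1-1) = 3
First group: deep chain of depth 7 + 3 sibling pairs
Remaining 0 groups: simple '{}' each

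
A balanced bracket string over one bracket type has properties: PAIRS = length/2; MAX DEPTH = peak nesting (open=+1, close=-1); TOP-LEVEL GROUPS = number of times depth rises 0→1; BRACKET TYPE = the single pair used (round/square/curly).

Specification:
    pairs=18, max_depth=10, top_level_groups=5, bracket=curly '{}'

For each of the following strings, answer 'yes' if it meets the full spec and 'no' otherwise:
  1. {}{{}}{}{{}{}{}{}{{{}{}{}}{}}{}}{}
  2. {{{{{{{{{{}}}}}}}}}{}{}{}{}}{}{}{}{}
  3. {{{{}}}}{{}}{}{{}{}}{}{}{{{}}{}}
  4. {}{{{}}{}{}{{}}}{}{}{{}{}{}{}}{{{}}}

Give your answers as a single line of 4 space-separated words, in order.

Answer: no yes no no

Derivation:
String 1 '{}{{}}{}{{}{}{}{}{{{}{}{}}{}}{}}{}': depth seq [1 0 1 2 1 0 1 0 1 2 1 2 1 2 1 2 1 2 3 4 3 4 3 4 3 2 3 2 1 2 1 0 1 0]
  -> pairs=17 depth=4 groups=5 -> no
String 2 '{{{{{{{{{{}}}}}}}}}{}{}{}{}}{}{}{}{}': depth seq [1 2 3 4 5 6 7 8 9 10 9 8 7 6 5 4 3 2 1 2 1 2 1 2 1 2 1 0 1 0 1 0 1 0 1 0]
  -> pairs=18 depth=10 groups=5 -> yes
String 3 '{{{{}}}}{{}}{}{{}{}}{}{}{{{}}{}}': depth seq [1 2 3 4 3 2 1 0 1 2 1 0 1 0 1 2 1 2 1 0 1 0 1 0 1 2 3 2 1 2 1 0]
  -> pairs=16 depth=4 groups=7 -> no
String 4 '{}{{{}}{}{}{{}}}{}{}{{}{}{}{}}{{{}}}': depth seq [1 0 1 2 3 2 1 2 1 2 1 2 3 2 1 0 1 0 1 0 1 2 1 2 1 2 1 2 1 0 1 2 3 2 1 0]
  -> pairs=18 depth=3 groups=6 -> no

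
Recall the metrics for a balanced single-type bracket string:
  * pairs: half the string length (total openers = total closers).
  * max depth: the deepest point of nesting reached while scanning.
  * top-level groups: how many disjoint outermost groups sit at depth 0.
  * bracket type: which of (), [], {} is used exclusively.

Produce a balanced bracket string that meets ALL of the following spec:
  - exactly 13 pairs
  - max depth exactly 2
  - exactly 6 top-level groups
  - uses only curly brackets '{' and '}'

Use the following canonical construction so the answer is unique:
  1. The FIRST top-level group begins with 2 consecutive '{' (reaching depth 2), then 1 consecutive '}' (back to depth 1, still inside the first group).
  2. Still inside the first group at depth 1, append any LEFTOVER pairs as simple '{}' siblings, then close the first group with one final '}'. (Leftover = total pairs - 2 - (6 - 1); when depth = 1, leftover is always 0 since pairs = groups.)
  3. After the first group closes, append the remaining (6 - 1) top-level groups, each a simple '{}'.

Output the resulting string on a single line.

Answer: {{}{}{}{}{}{}{}}{}{}{}{}{}

Derivation:
Spec: pairs=13 depth=2 groups=6
Leftover pairs = 13 - 2 - (6-1) = 6
First group: deep chain of depth 2 + 6 sibling pairs
Remaining 5 groups: simple '{}' each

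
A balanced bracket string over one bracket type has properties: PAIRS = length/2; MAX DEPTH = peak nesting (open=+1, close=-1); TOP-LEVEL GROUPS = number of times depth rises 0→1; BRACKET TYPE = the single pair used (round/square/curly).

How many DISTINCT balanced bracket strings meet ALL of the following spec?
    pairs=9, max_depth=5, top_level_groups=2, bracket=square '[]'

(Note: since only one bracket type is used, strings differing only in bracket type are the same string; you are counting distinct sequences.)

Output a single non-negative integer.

Answer: 368

Derivation:
Spec: pairs=9 depth=5 groups=2
Count(depth <= 5) = 1278
Count(depth <= 4) = 910
Count(depth == 5) = 1278 - 910 = 368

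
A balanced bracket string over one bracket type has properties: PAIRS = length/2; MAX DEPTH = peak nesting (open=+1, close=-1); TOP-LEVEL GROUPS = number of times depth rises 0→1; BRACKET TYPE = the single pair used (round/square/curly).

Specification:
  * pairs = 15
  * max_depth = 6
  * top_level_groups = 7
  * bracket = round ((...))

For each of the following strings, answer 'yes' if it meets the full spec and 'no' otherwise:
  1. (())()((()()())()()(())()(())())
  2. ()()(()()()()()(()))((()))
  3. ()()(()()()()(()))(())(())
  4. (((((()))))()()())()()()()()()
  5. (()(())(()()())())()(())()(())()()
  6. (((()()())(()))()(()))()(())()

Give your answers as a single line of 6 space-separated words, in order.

String 1 '(())()((()()())()()(())()(())())': depth seq [1 2 1 0 1 0 1 2 3 2 3 2 3 2 1 2 1 2 1 2 3 2 1 2 1 2 3 2 1 2 1 0]
  -> pairs=16 depth=3 groups=3 -> no
String 2 '()()(()()()()()(()))((()))': depth seq [1 0 1 0 1 2 1 2 1 2 1 2 1 2 1 2 3 2 1 0 1 2 3 2 1 0]
  -> pairs=13 depth=3 groups=4 -> no
String 3 '()()(()()()()(()))(())(())': depth seq [1 0 1 0 1 2 1 2 1 2 1 2 1 2 3 2 1 0 1 2 1 0 1 2 1 0]
  -> pairs=13 depth=3 groups=5 -> no
String 4 '(((((()))))()()())()()()()()()': depth seq [1 2 3 4 5 6 5 4 3 2 1 2 1 2 1 2 1 0 1 0 1 0 1 0 1 0 1 0 1 0]
  -> pairs=15 depth=6 groups=7 -> yes
String 5 '(()(())(()()())())()(())()(())()()': depth seq [1 2 1 2 3 2 1 2 3 2 3 2 3 2 1 2 1 0 1 0 1 2 1 0 1 0 1 2 1 0 1 0 1 0]
  -> pairs=17 depth=3 groups=7 -> no
String 6 '(((()()())(()))()(()))()(())()': depth seq [1 2 3 4 3 4 3 4 3 2 3 4 3 2 1 2 1 2 3 2 1 0 1 0 1 2 1 0 1 0]
  -> pairs=15 depth=4 groups=4 -> no

Answer: no no no yes no no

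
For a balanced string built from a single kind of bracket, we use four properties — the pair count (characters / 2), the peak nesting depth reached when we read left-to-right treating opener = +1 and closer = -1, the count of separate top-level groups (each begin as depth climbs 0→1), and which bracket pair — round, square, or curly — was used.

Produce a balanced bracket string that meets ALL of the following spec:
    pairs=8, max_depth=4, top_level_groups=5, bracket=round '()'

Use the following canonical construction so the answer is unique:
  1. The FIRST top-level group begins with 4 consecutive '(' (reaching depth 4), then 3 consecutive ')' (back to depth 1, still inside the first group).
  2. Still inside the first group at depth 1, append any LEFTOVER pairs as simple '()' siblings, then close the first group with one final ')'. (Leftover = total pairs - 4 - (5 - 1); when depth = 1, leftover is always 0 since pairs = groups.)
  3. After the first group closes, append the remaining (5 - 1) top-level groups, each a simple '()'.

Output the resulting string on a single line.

Spec: pairs=8 depth=4 groups=5
Leftover pairs = 8 - 4 - (5-1) = 0
First group: deep chain of depth 4 + 0 sibling pairs
Remaining 4 groups: simple '()' each

Answer: (((())))()()()()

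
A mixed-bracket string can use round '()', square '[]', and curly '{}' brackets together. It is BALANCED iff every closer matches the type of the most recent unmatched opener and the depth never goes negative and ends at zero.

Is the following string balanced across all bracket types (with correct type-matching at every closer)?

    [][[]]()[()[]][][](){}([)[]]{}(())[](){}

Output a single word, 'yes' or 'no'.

pos 0: push '['; stack = [
pos 1: ']' matches '['; pop; stack = (empty)
pos 2: push '['; stack = [
pos 3: push '['; stack = [[
pos 4: ']' matches '['; pop; stack = [
pos 5: ']' matches '['; pop; stack = (empty)
pos 6: push '('; stack = (
pos 7: ')' matches '('; pop; stack = (empty)
pos 8: push '['; stack = [
pos 9: push '('; stack = [(
pos 10: ')' matches '('; pop; stack = [
pos 11: push '['; stack = [[
pos 12: ']' matches '['; pop; stack = [
pos 13: ']' matches '['; pop; stack = (empty)
pos 14: push '['; stack = [
pos 15: ']' matches '['; pop; stack = (empty)
pos 16: push '['; stack = [
pos 17: ']' matches '['; pop; stack = (empty)
pos 18: push '('; stack = (
pos 19: ')' matches '('; pop; stack = (empty)
pos 20: push '{'; stack = {
pos 21: '}' matches '{'; pop; stack = (empty)
pos 22: push '('; stack = (
pos 23: push '['; stack = ([
pos 24: saw closer ')' but top of stack is '[' (expected ']') → INVALID
Verdict: type mismatch at position 24: ')' closes '[' → no

Answer: no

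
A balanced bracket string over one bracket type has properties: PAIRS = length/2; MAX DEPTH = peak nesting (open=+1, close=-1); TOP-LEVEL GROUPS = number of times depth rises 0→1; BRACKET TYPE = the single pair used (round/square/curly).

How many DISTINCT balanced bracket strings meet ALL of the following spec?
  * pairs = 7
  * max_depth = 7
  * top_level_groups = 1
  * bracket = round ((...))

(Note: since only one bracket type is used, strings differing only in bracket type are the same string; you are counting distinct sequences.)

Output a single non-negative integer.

Spec: pairs=7 depth=7 groups=1
Count(depth <= 7) = 132
Count(depth <= 6) = 131
Count(depth == 7) = 132 - 131 = 1

Answer: 1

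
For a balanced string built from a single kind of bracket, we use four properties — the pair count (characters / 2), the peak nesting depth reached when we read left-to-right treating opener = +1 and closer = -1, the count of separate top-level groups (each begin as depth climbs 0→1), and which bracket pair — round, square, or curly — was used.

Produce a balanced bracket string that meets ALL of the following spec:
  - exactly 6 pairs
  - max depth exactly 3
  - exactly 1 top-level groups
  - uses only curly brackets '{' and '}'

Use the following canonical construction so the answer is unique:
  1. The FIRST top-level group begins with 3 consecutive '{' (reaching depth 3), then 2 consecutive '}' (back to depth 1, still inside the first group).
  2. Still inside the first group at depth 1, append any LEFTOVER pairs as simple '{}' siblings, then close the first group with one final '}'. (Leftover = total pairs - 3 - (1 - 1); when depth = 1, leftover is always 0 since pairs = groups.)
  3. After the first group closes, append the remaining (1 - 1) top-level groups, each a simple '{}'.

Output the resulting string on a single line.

Spec: pairs=6 depth=3 groups=1
Leftover pairs = 6 - 3 - (1-1) = 3
First group: deep chain of depth 3 + 3 sibling pairs
Remaining 0 groups: simple '{}' each

Answer: {{{}}{}{}{}}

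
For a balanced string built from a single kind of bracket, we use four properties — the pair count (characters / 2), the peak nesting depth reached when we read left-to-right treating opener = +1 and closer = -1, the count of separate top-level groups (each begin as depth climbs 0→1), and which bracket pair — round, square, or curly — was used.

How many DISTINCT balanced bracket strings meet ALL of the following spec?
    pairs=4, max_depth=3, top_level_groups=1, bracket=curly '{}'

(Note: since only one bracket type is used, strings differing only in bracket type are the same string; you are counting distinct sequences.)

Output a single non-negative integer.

Answer: 3

Derivation:
Spec: pairs=4 depth=3 groups=1
Count(depth <= 3) = 4
Count(depth <= 2) = 1
Count(depth == 3) = 4 - 1 = 3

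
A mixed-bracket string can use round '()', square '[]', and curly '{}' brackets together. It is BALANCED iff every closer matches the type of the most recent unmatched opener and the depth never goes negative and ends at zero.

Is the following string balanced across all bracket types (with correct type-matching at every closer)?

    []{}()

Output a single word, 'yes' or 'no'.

pos 0: push '['; stack = [
pos 1: ']' matches '['; pop; stack = (empty)
pos 2: push '{'; stack = {
pos 3: '}' matches '{'; pop; stack = (empty)
pos 4: push '('; stack = (
pos 5: ')' matches '('; pop; stack = (empty)
end: stack empty → VALID
Verdict: properly nested → yes

Answer: yes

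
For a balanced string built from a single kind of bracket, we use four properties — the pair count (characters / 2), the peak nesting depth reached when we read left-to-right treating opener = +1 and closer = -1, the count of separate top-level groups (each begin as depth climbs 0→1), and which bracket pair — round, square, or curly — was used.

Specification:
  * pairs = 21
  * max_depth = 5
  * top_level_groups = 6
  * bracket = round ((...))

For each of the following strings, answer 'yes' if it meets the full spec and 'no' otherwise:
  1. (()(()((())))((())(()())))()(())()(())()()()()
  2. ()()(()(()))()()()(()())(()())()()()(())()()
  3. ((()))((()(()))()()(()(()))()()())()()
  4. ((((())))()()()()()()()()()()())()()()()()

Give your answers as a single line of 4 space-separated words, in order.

Answer: no no no yes

Derivation:
String 1 '(()(()((())))((())(()())))()(())()(())()()()()': depth seq [1 2 1 2 3 2 3 4 5 4 3 2 1 2 3 4 3 2 3 4 3 4 3 2 1 0 1 0 1 2 1 0 1 0 1 2 1 0 1 0 1 0 1 0 1 0]
  -> pairs=23 depth=5 groups=9 -> no
String 2 '()()(()(()))()()()(()())(()())()()()(())()()': depth seq [1 0 1 0 1 2 1 2 3 2 1 0 1 0 1 0 1 0 1 2 1 2 1 0 1 2 1 2 1 0 1 0 1 0 1 0 1 2 1 0 1 0 1 0]
  -> pairs=22 depth=3 groups=14 -> no
String 3 '((()))((()(()))()()(()(()))()()())()()': depth seq [1 2 3 2 1 0 1 2 3 2 3 4 3 2 1 2 1 2 1 2 3 2 3 4 3 2 1 2 1 2 1 2 1 0 1 0 1 0]
  -> pairs=19 depth=4 groups=4 -> no
String 4 '((((())))()()()()()()()()()()())()()()()()': depth seq [1 2 3 4 5 4 3 2 1 2 1 2 1 2 1 2 1 2 1 2 1 2 1 2 1 2 1 2 1 2 1 0 1 0 1 0 1 0 1 0 1 0]
  -> pairs=21 depth=5 groups=6 -> yes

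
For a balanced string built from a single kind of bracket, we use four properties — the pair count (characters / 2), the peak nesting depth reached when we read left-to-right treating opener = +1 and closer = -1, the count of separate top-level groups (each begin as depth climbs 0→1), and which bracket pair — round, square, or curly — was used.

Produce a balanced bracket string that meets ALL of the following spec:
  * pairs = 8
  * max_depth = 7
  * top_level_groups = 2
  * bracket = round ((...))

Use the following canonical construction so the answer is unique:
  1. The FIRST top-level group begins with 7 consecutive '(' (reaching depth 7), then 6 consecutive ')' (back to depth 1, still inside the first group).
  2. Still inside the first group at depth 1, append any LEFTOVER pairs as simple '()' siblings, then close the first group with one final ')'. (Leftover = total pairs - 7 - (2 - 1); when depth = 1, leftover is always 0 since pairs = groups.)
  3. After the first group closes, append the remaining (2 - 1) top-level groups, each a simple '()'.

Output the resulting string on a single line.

Answer: ((((((()))))))()

Derivation:
Spec: pairs=8 depth=7 groups=2
Leftover pairs = 8 - 7 - (2-1) = 0
First group: deep chain of depth 7 + 0 sibling pairs
Remaining 1 groups: simple '()' each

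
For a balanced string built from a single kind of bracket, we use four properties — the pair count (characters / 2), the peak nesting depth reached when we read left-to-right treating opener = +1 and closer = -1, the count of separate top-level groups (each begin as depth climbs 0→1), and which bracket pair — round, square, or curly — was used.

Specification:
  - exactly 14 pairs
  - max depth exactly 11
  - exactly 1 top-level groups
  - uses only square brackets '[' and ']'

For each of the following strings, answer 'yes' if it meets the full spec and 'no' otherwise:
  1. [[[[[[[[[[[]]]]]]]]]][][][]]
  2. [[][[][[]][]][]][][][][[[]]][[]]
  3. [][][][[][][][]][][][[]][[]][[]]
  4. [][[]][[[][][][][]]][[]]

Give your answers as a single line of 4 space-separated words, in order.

Answer: yes no no no

Derivation:
String 1 '[[[[[[[[[[[]]]]]]]]]][][][]]': depth seq [1 2 3 4 5 6 7 8 9 10 11 10 9 8 7 6 5 4 3 2 1 2 1 2 1 2 1 0]
  -> pairs=14 depth=11 groups=1 -> yes
String 2 '[[][[][[]][]][]][][][][[[]]][[]]': depth seq [1 2 1 2 3 2 3 4 3 2 3 2 1 2 1 0 1 0 1 0 1 0 1 2 3 2 1 0 1 2 1 0]
  -> pairs=16 depth=4 groups=6 -> no
String 3 '[][][][[][][][]][][][[]][[]][[]]': depth seq [1 0 1 0 1 0 1 2 1 2 1 2 1 2 1 0 1 0 1 0 1 2 1 0 1 2 1 0 1 2 1 0]
  -> pairs=16 depth=2 groups=9 -> no
String 4 '[][[]][[[][][][][]]][[]]': depth seq [1 0 1 2 1 0 1 2 3 2 3 2 3 2 3 2 3 2 1 0 1 2 1 0]
  -> pairs=12 depth=3 groups=4 -> no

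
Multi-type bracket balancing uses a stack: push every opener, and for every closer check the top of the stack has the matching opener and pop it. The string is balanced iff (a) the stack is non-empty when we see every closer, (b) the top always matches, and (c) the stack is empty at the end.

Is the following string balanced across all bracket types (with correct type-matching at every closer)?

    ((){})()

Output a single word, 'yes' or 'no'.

Answer: yes

Derivation:
pos 0: push '('; stack = (
pos 1: push '('; stack = ((
pos 2: ')' matches '('; pop; stack = (
pos 3: push '{'; stack = ({
pos 4: '}' matches '{'; pop; stack = (
pos 5: ')' matches '('; pop; stack = (empty)
pos 6: push '('; stack = (
pos 7: ')' matches '('; pop; stack = (empty)
end: stack empty → VALID
Verdict: properly nested → yes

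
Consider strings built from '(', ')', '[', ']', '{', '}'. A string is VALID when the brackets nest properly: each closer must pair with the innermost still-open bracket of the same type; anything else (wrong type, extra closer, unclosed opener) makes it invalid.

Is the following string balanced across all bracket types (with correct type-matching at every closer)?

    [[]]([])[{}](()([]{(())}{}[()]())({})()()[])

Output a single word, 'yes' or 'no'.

Answer: yes

Derivation:
pos 0: push '['; stack = [
pos 1: push '['; stack = [[
pos 2: ']' matches '['; pop; stack = [
pos 3: ']' matches '['; pop; stack = (empty)
pos 4: push '('; stack = (
pos 5: push '['; stack = ([
pos 6: ']' matches '['; pop; stack = (
pos 7: ')' matches '('; pop; stack = (empty)
pos 8: push '['; stack = [
pos 9: push '{'; stack = [{
pos 10: '}' matches '{'; pop; stack = [
pos 11: ']' matches '['; pop; stack = (empty)
pos 12: push '('; stack = (
pos 13: push '('; stack = ((
pos 14: ')' matches '('; pop; stack = (
pos 15: push '('; stack = ((
pos 16: push '['; stack = (([
pos 17: ']' matches '['; pop; stack = ((
pos 18: push '{'; stack = (({
pos 19: push '('; stack = (({(
pos 20: push '('; stack = (({((
pos 21: ')' matches '('; pop; stack = (({(
pos 22: ')' matches '('; pop; stack = (({
pos 23: '}' matches '{'; pop; stack = ((
pos 24: push '{'; stack = (({
pos 25: '}' matches '{'; pop; stack = ((
pos 26: push '['; stack = (([
pos 27: push '('; stack = (([(
pos 28: ')' matches '('; pop; stack = (([
pos 29: ']' matches '['; pop; stack = ((
pos 30: push '('; stack = (((
pos 31: ')' matches '('; pop; stack = ((
pos 32: ')' matches '('; pop; stack = (
pos 33: push '('; stack = ((
pos 34: push '{'; stack = (({
pos 35: '}' matches '{'; pop; stack = ((
pos 36: ')' matches '('; pop; stack = (
pos 37: push '('; stack = ((
pos 38: ')' matches '('; pop; stack = (
pos 39: push '('; stack = ((
pos 40: ')' matches '('; pop; stack = (
pos 41: push '['; stack = ([
pos 42: ']' matches '['; pop; stack = (
pos 43: ')' matches '('; pop; stack = (empty)
end: stack empty → VALID
Verdict: properly nested → yes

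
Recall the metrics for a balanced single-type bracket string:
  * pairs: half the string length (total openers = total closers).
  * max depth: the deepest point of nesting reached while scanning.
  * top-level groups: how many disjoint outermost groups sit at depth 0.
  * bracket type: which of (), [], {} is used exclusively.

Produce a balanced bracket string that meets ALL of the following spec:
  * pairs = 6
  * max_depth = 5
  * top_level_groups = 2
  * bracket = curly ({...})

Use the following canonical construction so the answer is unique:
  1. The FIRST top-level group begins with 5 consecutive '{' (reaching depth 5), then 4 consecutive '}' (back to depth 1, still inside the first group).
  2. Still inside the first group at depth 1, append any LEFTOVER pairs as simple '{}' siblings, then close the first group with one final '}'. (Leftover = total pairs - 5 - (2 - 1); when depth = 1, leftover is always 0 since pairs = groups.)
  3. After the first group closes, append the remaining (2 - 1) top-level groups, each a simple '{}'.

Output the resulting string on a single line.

Answer: {{{{{}}}}}{}

Derivation:
Spec: pairs=6 depth=5 groups=2
Leftover pairs = 6 - 5 - (2-1) = 0
First group: deep chain of depth 5 + 0 sibling pairs
Remaining 1 groups: simple '{}' each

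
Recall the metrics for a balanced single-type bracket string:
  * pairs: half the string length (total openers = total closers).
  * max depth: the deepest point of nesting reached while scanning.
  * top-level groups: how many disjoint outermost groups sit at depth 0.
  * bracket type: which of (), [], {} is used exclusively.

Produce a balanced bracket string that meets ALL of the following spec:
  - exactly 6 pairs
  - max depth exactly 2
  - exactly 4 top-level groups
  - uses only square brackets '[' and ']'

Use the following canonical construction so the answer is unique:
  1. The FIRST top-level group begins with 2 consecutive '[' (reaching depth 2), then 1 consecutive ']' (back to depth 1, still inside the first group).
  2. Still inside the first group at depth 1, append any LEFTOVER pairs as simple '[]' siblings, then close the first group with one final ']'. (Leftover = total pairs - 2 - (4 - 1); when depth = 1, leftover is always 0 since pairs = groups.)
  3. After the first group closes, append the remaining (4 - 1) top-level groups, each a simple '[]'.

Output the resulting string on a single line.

Answer: [[][]][][][]

Derivation:
Spec: pairs=6 depth=2 groups=4
Leftover pairs = 6 - 2 - (4-1) = 1
First group: deep chain of depth 2 + 1 sibling pairs
Remaining 3 groups: simple '[]' each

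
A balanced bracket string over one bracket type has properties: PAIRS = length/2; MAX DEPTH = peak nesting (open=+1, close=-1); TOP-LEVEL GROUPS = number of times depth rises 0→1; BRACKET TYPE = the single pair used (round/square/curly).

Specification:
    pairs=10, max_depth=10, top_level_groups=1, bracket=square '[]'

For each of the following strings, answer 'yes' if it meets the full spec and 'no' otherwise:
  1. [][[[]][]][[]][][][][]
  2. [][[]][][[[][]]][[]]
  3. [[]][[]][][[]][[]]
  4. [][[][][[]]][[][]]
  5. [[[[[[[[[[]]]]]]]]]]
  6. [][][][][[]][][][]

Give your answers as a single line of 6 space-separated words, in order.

String 1 '[][[[]][]][[]][][][][]': depth seq [1 0 1 2 3 2 1 2 1 0 1 2 1 0 1 0 1 0 1 0 1 0]
  -> pairs=11 depth=3 groups=7 -> no
String 2 '[][[]][][[[][]]][[]]': depth seq [1 0 1 2 1 0 1 0 1 2 3 2 3 2 1 0 1 2 1 0]
  -> pairs=10 depth=3 groups=5 -> no
String 3 '[[]][[]][][[]][[]]': depth seq [1 2 1 0 1 2 1 0 1 0 1 2 1 0 1 2 1 0]
  -> pairs=9 depth=2 groups=5 -> no
String 4 '[][[][][[]]][[][]]': depth seq [1 0 1 2 1 2 1 2 3 2 1 0 1 2 1 2 1 0]
  -> pairs=9 depth=3 groups=3 -> no
String 5 '[[[[[[[[[[]]]]]]]]]]': depth seq [1 2 3 4 5 6 7 8 9 10 9 8 7 6 5 4 3 2 1 0]
  -> pairs=10 depth=10 groups=1 -> yes
String 6 '[][][][][[]][][][]': depth seq [1 0 1 0 1 0 1 0 1 2 1 0 1 0 1 0 1 0]
  -> pairs=9 depth=2 groups=8 -> no

Answer: no no no no yes no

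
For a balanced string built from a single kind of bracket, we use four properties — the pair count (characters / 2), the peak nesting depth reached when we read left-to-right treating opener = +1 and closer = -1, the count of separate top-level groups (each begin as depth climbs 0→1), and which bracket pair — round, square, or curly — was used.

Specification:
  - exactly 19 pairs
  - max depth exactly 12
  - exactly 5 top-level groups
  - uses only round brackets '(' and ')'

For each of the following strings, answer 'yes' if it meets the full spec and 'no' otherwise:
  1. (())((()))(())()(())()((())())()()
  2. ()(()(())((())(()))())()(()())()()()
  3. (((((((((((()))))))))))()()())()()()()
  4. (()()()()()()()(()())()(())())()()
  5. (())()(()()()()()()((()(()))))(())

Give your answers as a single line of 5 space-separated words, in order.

String 1 '(())((()))(())()(())()((())())()()': depth seq [1 2 1 0 1 2 3 2 1 0 1 2 1 0 1 0 1 2 1 0 1 0 1 2 3 2 1 2 1 0 1 0 1 0]
  -> pairs=17 depth=3 groups=9 -> no
String 2 '()(()(())((())(()))())()(()())()()()': depth seq [1 0 1 2 1 2 3 2 1 2 3 4 3 2 3 4 3 2 1 2 1 0 1 0 1 2 1 2 1 0 1 0 1 0 1 0]
  -> pairs=18 depth=4 groups=7 -> no
String 3 '(((((((((((()))))))))))()()())()()()()': depth seq [1 2 3 4 5 6 7 8 9 10 11 12 11 10 9 8 7 6 5 4 3 2 1 2 1 2 1 2 1 0 1 0 1 0 1 0 1 0]
  -> pairs=19 depth=12 groups=5 -> yes
String 4 '(()()()()()()()(()())()(())())()()': depth seq [1 2 1 2 1 2 1 2 1 2 1 2 1 2 1 2 3 2 3 2 1 2 1 2 3 2 1 2 1 0 1 0 1 0]
  -> pairs=17 depth=3 groups=3 -> no
String 5 '(())()(()()()()()()((()(()))))(())': depth seq [1 2 1 0 1 0 1 2 1 2 1 2 1 2 1 2 1 2 1 2 3 4 3 4 5 4 3 2 1 0 1 2 1 0]
  -> pairs=17 depth=5 groups=4 -> no

Answer: no no yes no no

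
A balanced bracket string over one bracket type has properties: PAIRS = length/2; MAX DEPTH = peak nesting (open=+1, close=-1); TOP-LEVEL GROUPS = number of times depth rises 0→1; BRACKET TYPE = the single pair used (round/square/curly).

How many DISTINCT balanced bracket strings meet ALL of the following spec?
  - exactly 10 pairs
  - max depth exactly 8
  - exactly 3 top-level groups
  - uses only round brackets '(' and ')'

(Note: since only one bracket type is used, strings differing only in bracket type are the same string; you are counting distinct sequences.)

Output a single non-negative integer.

Answer: 3

Derivation:
Spec: pairs=10 depth=8 groups=3
Count(depth <= 8) = 3432
Count(depth <= 7) = 3429
Count(depth == 8) = 3432 - 3429 = 3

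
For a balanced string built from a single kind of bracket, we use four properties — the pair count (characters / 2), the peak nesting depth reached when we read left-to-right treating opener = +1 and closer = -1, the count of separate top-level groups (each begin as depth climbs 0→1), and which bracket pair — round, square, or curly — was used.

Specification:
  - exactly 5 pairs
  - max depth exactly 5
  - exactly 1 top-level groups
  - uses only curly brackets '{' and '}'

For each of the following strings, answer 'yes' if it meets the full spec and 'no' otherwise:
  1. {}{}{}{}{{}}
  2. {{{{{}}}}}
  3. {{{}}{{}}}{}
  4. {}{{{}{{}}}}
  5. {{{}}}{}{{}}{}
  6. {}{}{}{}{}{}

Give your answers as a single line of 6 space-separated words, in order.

Answer: no yes no no no no

Derivation:
String 1 '{}{}{}{}{{}}': depth seq [1 0 1 0 1 0 1 0 1 2 1 0]
  -> pairs=6 depth=2 groups=5 -> no
String 2 '{{{{{}}}}}': depth seq [1 2 3 4 5 4 3 2 1 0]
  -> pairs=5 depth=5 groups=1 -> yes
String 3 '{{{}}{{}}}{}': depth seq [1 2 3 2 1 2 3 2 1 0 1 0]
  -> pairs=6 depth=3 groups=2 -> no
String 4 '{}{{{}{{}}}}': depth seq [1 0 1 2 3 2 3 4 3 2 1 0]
  -> pairs=6 depth=4 groups=2 -> no
String 5 '{{{}}}{}{{}}{}': depth seq [1 2 3 2 1 0 1 0 1 2 1 0 1 0]
  -> pairs=7 depth=3 groups=4 -> no
String 6 '{}{}{}{}{}{}': depth seq [1 0 1 0 1 0 1 0 1 0 1 0]
  -> pairs=6 depth=1 groups=6 -> no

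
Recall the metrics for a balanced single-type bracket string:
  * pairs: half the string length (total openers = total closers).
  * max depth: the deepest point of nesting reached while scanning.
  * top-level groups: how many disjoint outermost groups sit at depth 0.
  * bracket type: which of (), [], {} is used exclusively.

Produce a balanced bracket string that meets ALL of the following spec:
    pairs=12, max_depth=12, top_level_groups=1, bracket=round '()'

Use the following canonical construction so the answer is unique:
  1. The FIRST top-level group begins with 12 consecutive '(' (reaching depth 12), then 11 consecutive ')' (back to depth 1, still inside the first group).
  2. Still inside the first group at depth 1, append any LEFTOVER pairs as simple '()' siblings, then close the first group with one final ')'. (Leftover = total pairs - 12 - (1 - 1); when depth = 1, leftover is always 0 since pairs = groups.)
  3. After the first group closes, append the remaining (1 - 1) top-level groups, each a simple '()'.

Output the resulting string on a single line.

Answer: (((((((((((())))))))))))

Derivation:
Spec: pairs=12 depth=12 groups=1
Leftover pairs = 12 - 12 - (1-1) = 0
First group: deep chain of depth 12 + 0 sibling pairs
Remaining 0 groups: simple '()' each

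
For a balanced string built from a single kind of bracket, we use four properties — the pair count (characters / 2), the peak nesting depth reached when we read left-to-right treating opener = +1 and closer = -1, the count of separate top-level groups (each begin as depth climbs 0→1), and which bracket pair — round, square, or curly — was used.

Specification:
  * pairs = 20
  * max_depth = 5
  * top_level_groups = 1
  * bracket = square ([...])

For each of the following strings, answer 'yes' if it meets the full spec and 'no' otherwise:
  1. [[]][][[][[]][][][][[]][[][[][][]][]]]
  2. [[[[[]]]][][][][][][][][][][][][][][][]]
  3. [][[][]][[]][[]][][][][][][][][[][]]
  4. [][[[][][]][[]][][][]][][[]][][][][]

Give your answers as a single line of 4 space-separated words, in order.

Answer: no yes no no

Derivation:
String 1 '[[]][][[][[]][][][][[]][[][[][][]][]]]': depth seq [1 2 1 0 1 0 1 2 1 2 3 2 1 2 1 2 1 2 1 2 3 2 1 2 3 2 3 4 3 4 3 4 3 2 3 2 1 0]
  -> pairs=19 depth=4 groups=3 -> no
String 2 '[[[[[]]]][][][][][][][][][][][][][][][]]': depth seq [1 2 3 4 5 4 3 2 1 2 1 2 1 2 1 2 1 2 1 2 1 2 1 2 1 2 1 2 1 2 1 2 1 2 1 2 1 2 1 0]
  -> pairs=20 depth=5 groups=1 -> yes
String 3 '[][[][]][[]][[]][][][][][][][][[][]]': depth seq [1 0 1 2 1 2 1 0 1 2 1 0 1 2 1 0 1 0 1 0 1 0 1 0 1 0 1 0 1 0 1 2 1 2 1 0]
  -> pairs=18 depth=2 groups=12 -> no
String 4 '[][[[][][]][[]][][][]][][[]][][][][]': depth seq [1 0 1 2 3 2 3 2 3 2 1 2 3 2 1 2 1 2 1 2 1 0 1 0 1 2 1 0 1 0 1 0 1 0 1 0]
  -> pairs=18 depth=3 groups=8 -> no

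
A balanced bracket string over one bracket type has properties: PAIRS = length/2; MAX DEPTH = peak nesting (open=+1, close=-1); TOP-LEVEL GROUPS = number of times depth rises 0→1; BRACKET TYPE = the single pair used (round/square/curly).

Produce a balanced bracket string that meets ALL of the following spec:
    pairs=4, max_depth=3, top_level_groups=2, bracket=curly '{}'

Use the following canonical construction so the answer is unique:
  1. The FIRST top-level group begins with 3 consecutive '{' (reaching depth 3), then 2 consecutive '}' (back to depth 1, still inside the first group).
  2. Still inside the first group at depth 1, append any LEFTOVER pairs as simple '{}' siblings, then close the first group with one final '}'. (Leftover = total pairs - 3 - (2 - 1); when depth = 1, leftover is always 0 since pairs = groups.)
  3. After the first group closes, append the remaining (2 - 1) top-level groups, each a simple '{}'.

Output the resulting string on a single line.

Spec: pairs=4 depth=3 groups=2
Leftover pairs = 4 - 3 - (2-1) = 0
First group: deep chain of depth 3 + 0 sibling pairs
Remaining 1 groups: simple '{}' each

Answer: {{{}}}{}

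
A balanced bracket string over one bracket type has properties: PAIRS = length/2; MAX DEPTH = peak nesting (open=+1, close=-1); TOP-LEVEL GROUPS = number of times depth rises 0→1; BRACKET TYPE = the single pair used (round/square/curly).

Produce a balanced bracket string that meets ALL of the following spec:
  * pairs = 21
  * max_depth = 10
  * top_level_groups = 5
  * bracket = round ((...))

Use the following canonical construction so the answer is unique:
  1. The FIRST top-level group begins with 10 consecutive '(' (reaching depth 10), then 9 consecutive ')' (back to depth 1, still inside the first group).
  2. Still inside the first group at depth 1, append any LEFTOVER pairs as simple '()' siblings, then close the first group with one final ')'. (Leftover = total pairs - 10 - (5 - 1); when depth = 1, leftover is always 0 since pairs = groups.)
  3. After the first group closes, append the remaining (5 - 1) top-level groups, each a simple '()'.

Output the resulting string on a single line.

Answer: (((((((((()))))))))()()()()()()())()()()()

Derivation:
Spec: pairs=21 depth=10 groups=5
Leftover pairs = 21 - 10 - (5-1) = 7
First group: deep chain of depth 10 + 7 sibling pairs
Remaining 4 groups: simple '()' each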